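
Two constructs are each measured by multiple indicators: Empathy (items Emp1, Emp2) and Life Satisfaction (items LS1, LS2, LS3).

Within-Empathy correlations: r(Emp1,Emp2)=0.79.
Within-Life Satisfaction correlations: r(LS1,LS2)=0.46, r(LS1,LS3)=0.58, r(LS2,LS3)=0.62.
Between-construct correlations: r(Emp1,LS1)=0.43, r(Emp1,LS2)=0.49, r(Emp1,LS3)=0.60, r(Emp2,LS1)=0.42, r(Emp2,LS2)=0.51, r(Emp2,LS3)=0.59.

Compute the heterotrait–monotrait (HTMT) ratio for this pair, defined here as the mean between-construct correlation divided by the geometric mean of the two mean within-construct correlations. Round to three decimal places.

Between-construct mean = 3.04/6 = 0.5067.
Mean within-Emp = 0.79/1 = 0.7900; mean within-LS = 1.66/3 = 0.5533.
Geometric mean = √(0.7900 × 0.5533) = 0.6611.
HTMT = 0.5067 / 0.6611 = 0.766.

0.766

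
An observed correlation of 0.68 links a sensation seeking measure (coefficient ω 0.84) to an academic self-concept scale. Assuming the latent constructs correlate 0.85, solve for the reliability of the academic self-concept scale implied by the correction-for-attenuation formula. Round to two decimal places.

r_true = r_obs / √(r_xx · r_yy) ⇒ 0.85 = 0.68 / √(0.84 · r_yy).
√(0.84 · r_yy) = 0.68 / 0.85 = 0.8000; 0.84 · r_yy = 0.6400; r_yy = 0.6400 / 0.84 ≈ 0.76.

0.76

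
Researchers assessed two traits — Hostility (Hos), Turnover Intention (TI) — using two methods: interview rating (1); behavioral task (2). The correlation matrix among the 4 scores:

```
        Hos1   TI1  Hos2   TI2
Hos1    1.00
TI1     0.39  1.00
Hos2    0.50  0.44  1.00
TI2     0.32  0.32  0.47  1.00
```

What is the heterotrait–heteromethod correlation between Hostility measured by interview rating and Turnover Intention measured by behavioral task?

0.32

Different traits and methods: r(Hos1, TI2) = 0.32.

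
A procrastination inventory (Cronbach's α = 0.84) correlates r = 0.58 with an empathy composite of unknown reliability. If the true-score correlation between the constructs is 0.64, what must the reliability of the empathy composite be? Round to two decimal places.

r_true = r_obs / √(r_xx · r_yy) ⇒ 0.64 = 0.58 / √(0.84 · r_yy).
√(0.84 · r_yy) = 0.58 / 0.64 = 0.9063; 0.84 · r_yy = 0.8214; r_yy = 0.8214 / 0.84 ≈ 0.98.

0.98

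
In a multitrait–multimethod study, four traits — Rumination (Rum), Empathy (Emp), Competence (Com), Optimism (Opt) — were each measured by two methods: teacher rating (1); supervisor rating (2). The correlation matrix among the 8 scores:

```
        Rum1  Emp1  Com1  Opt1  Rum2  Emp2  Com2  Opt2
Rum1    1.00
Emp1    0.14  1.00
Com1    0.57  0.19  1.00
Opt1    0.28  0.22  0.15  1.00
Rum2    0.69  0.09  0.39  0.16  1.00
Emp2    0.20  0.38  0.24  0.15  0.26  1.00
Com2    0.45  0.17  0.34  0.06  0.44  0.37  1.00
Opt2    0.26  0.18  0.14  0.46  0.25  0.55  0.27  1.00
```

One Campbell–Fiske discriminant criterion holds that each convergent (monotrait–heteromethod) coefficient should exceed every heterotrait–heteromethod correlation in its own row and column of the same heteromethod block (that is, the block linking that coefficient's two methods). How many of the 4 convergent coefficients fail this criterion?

Checking each validity diagonal entry against its comparison values:
Rum (methods 1·2): 0.69 vs {0.20, 0.09, 0.45, 0.39, 0.26, 0.16} → pass.
Emp (methods 1·2): 0.38 vs {0.09, 0.20, 0.17, 0.24, 0.18, 0.15} → pass.
Com (methods 1·2): 0.34 vs {0.39, 0.45, 0.24, 0.17, 0.14, 0.06} → fail.
Opt (methods 1·2): 0.46 vs {0.16, 0.26, 0.15, 0.18, 0.06, 0.14} → pass.
1 of 4 fail.

1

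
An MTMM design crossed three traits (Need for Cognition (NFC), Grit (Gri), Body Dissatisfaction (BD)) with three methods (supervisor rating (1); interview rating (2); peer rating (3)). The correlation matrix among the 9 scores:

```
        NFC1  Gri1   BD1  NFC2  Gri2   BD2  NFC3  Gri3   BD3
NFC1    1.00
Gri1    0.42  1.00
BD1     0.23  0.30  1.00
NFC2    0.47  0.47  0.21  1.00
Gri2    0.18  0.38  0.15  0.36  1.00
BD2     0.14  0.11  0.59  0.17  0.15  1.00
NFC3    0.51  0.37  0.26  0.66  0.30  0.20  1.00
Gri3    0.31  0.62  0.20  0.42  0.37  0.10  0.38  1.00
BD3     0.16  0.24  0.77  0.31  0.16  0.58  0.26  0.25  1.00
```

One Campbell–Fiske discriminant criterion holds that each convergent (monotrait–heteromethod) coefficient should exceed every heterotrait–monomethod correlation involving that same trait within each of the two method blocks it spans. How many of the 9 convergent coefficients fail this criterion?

2

Each convergent coefficient versus the relevant comparison correlations:
NFC (methods 1·2): 0.47 vs {0.42, 0.36, 0.23, 0.17} → pass.
NFC (methods 1·3): 0.51 vs {0.42, 0.38, 0.23, 0.26} → pass.
NFC (methods 2·3): 0.66 vs {0.36, 0.38, 0.17, 0.26} → pass.
Gri (methods 1·2): 0.38 vs {0.42, 0.36, 0.30, 0.15} → fail.
Gri (methods 1·3): 0.62 vs {0.42, 0.38, 0.30, 0.25} → pass.
Gri (methods 2·3): 0.37 vs {0.36, 0.38, 0.15, 0.25} → fail.
BD (methods 1·2): 0.59 vs {0.23, 0.17, 0.30, 0.15} → pass.
BD (methods 1·3): 0.77 vs {0.23, 0.26, 0.30, 0.25} → pass.
BD (methods 2·3): 0.58 vs {0.17, 0.26, 0.15, 0.25} → pass.
2 of 9 fail.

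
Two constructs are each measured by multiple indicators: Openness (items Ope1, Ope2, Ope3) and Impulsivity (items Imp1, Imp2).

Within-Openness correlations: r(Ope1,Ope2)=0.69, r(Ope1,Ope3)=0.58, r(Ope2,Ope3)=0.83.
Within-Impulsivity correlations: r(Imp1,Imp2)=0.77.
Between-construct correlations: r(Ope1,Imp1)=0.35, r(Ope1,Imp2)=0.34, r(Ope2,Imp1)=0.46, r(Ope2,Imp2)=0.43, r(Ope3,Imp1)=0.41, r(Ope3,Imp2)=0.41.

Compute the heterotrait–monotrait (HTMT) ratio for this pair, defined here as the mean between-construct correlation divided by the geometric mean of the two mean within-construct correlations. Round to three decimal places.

Between-construct mean = 2.40/6 = 0.4000.
Mean within-Ope = 2.10/3 = 0.7000; mean within-Imp = 0.77/1 = 0.7700.
Geometric mean = √(0.7000 × 0.7700) = 0.7342.
HTMT = 0.4000 / 0.7342 = 0.545.

0.545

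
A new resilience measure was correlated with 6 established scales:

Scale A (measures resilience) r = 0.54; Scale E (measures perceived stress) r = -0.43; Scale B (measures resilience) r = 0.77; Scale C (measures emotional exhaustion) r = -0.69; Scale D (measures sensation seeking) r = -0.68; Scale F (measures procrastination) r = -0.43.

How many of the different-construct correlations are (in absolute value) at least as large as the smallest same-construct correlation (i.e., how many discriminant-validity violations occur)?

Convergent (same construct = resilience): Scale A, Scale B.
Smallest convergent = 0.54. Discriminant |r|: 0.43, 0.69, 0.68, 0.43; count ≥ 0.54 → 2.

2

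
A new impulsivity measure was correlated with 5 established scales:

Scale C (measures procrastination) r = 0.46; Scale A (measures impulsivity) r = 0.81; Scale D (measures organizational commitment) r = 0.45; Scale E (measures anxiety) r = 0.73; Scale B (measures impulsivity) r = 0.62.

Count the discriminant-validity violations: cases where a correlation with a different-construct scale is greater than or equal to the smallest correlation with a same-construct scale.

Convergent (same construct = impulsivity): Scale A, Scale B.
Smallest convergent = 0.62. Discriminant values: 0.46, 0.45, 0.73; count ≥ 0.62 → 1.

1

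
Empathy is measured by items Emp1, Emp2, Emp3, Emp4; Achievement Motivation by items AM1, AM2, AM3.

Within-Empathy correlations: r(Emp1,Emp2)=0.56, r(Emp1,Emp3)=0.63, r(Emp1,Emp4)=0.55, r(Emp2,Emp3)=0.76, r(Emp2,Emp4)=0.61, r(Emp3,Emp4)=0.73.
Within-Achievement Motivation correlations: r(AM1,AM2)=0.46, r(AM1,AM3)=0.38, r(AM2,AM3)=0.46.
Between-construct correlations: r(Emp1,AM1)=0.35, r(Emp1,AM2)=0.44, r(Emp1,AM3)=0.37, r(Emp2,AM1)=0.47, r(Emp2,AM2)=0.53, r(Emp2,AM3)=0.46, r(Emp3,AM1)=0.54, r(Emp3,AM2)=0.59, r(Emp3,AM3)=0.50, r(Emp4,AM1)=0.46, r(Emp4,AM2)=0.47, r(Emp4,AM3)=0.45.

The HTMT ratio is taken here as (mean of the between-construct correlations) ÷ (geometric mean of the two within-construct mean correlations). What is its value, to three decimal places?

0.891

Mean between = 5.63/12 = 0.4692.
Mean within-Emp = 3.84/6 = 0.6400; mean within-AM = 1.30/3 = 0.4333.
Geometric mean = √(0.6400 × 0.4333) = 0.5266.
HTMT = 0.4692 / 0.5266 = 0.891.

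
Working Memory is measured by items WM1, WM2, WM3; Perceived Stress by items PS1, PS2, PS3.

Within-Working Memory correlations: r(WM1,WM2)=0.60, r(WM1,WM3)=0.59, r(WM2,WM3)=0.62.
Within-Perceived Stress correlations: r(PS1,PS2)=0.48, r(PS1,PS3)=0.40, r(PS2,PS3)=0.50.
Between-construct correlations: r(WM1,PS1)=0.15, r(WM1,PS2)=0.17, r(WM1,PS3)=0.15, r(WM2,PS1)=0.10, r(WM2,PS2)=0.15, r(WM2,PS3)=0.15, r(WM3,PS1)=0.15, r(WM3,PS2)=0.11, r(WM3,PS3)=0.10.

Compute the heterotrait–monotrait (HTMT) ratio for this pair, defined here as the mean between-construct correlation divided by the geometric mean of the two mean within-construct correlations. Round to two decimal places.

0.26

Mean heterotrait r = 1.23/9 = 0.1367.
Mean within-WM = 1.81/3 = 0.6033; mean within-PS = 1.38/3 = 0.4600.
Geometric mean = √(0.6033 × 0.4600) = 0.5268.
HTMT = 0.1367 / 0.5268 = 0.26.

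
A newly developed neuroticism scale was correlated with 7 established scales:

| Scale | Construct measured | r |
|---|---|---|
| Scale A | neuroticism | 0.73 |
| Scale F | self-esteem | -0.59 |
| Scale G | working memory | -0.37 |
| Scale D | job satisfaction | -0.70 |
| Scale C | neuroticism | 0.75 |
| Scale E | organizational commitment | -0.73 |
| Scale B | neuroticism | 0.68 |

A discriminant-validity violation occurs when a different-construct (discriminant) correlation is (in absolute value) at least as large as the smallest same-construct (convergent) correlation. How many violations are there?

2

Convergent (same construct = neuroticism): Scale A, Scale C, Scale B.
Smallest convergent = 0.68. Discriminant |r|: 0.59, 0.37, 0.70, 0.73; count ≥ 0.68 → 2.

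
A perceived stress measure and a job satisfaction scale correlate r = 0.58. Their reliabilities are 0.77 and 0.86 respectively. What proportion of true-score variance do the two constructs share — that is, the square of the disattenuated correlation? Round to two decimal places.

0.51

Disattenuated r = 0.58 / √(0.77 × 0.86) = 0.58 / 0.8138 = 0.7127.
Shared true-score variance = 0.7127² = 0.5079 ≈ 0.51.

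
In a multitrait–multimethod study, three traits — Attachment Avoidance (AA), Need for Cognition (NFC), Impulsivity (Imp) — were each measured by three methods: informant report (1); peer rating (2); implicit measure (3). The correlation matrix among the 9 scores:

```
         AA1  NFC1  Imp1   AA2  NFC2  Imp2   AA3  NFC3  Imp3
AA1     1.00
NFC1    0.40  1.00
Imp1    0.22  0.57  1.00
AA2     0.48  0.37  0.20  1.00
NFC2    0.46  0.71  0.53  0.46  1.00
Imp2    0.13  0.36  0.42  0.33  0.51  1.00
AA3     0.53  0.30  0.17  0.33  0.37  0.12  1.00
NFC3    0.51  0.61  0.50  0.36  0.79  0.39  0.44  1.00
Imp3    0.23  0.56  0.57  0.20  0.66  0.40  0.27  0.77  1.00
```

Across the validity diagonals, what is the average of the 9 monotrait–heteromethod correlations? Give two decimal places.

Convergent values: 0.48, 0.53, 0.33, 0.71, 0.61, 0.79, 0.42, 0.57, 0.40; mean = 4.84/9 = 0.54.

0.54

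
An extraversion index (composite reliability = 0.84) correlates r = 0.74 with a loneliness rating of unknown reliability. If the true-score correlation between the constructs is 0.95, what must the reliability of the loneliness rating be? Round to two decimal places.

0.72

r_true = r_obs / √(r_xx · r_yy) ⇒ 0.95 = 0.74 / √(0.84 · r_yy).
√(0.84 · r_yy) = 0.74 / 0.95 = 0.7789; 0.84 · r_yy = 0.6067; r_yy = 0.6067 / 0.84 ≈ 0.72.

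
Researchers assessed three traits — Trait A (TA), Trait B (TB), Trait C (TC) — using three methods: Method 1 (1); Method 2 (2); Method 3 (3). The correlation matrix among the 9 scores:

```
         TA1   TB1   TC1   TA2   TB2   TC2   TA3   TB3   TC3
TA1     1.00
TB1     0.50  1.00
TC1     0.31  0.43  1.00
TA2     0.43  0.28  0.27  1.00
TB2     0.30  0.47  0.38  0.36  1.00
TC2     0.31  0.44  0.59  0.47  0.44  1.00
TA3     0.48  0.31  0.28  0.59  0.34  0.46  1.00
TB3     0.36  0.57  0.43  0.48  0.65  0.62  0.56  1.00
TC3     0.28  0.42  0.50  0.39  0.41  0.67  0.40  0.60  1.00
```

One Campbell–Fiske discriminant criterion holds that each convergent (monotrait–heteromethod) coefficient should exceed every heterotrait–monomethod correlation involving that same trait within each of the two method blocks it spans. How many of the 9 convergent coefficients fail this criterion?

5

Checking each validity diagonal entry against its comparison values:
TA (methods 1·2): 0.43 vs {0.50, 0.36, 0.31, 0.47} → fail.
TA (methods 1·3): 0.48 vs {0.50, 0.56, 0.31, 0.40} → fail.
TA (methods 2·3): 0.59 vs {0.36, 0.56, 0.47, 0.40} → pass.
TB (methods 1·2): 0.47 vs {0.50, 0.36, 0.43, 0.44} → fail.
TB (methods 1·3): 0.57 vs {0.50, 0.56, 0.43, 0.60} → fail.
TB (methods 2·3): 0.65 vs {0.36, 0.56, 0.44, 0.60} → pass.
TC (methods 1·2): 0.59 vs {0.31, 0.47, 0.43, 0.44} → pass.
TC (methods 1·3): 0.50 vs {0.31, 0.40, 0.43, 0.60} → fail.
TC (methods 2·3): 0.67 vs {0.47, 0.40, 0.44, 0.60} → pass.
5 of 9 fail.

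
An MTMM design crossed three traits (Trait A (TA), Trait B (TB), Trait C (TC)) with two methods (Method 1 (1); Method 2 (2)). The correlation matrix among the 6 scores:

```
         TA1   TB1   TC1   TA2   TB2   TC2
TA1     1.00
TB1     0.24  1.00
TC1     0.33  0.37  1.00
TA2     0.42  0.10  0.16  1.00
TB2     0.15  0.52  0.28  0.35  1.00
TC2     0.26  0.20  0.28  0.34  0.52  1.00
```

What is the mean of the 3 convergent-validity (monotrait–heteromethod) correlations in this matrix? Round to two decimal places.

Convergent values: 0.42, 0.52, 0.28; mean = 1.22/3 = 0.41.

0.41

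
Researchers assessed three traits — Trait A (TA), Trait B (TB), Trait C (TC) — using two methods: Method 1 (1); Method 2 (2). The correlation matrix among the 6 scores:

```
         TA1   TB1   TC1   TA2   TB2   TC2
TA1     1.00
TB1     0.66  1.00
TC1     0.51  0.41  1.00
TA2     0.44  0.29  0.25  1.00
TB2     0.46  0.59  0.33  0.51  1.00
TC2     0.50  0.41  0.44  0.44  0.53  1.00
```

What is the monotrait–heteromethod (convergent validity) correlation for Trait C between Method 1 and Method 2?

0.44

Same trait (TC), different methods: r(TC1, TC2) = 0.44.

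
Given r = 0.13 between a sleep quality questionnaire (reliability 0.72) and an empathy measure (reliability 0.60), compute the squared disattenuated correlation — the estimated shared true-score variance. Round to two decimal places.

0.04

Disattenuated r = 0.13 / √(0.72 × 0.60) = 0.13 / 0.6573 = 0.1978.
Shared true-score variance = 0.1978² = 0.0391 ≈ 0.04.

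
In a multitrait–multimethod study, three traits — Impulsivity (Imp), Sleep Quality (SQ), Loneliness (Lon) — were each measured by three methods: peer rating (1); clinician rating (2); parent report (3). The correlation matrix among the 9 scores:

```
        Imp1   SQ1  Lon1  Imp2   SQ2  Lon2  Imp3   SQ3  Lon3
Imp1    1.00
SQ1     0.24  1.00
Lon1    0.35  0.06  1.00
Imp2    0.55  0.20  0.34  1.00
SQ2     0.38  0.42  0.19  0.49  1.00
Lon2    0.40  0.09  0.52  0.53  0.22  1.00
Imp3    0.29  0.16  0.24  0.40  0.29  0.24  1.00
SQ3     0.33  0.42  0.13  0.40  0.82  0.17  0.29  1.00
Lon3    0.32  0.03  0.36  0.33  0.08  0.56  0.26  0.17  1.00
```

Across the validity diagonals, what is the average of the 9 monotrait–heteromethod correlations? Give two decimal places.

0.48

Convergent values: 0.55, 0.29, 0.40, 0.42, 0.42, 0.82, 0.52, 0.36, 0.56; mean = 4.34/9 = 0.48.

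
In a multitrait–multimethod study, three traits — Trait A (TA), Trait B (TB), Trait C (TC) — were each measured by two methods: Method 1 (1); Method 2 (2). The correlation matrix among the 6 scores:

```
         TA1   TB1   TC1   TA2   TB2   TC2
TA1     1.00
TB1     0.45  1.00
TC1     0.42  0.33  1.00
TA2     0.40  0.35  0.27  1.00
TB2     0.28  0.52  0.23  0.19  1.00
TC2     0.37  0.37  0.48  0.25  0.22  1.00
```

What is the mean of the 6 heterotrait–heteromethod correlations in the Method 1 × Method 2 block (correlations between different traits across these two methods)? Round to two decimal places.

HTHM values (method 1 × method 2): 0.28, 0.37, 0.35, 0.37, 0.27, 0.23; mean = 1.87/6 = 0.31.

0.31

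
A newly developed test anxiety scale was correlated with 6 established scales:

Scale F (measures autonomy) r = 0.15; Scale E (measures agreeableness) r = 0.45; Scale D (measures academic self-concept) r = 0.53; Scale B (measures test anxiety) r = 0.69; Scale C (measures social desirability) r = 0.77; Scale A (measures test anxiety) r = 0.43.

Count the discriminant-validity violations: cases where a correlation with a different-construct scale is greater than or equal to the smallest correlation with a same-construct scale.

3

Convergent (same construct = test anxiety): Scale B, Scale A.
Smallest convergent = 0.43. Discriminant values: 0.15, 0.45, 0.53, 0.77; count ≥ 0.43 → 3.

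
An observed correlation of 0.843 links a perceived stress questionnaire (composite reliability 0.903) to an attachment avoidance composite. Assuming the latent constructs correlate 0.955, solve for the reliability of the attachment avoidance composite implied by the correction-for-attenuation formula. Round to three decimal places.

0.863

r_true = r_obs / √(r_xx · r_yy) ⇒ 0.955 = 0.843 / √(0.903 · r_yy).
√(0.903 · r_yy) = 0.843 / 0.955 = 0.8827; 0.903 · r_yy = 0.7792; r_yy = 0.7792 / 0.903 ≈ 0.863.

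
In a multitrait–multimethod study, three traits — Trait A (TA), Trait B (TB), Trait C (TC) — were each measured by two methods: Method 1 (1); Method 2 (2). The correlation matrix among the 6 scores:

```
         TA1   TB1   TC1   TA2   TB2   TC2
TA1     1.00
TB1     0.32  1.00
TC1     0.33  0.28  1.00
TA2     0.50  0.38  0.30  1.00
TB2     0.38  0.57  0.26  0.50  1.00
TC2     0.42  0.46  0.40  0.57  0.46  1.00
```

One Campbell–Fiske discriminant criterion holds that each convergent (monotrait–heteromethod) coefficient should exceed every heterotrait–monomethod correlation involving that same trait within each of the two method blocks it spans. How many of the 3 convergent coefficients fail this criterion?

2

Each convergent coefficient versus the relevant comparison correlations:
TA (methods 1·2): 0.50 vs {0.32, 0.50, 0.33, 0.57} → fail.
TB (methods 1·2): 0.57 vs {0.32, 0.50, 0.28, 0.46} → pass.
TC (methods 1·2): 0.40 vs {0.33, 0.57, 0.28, 0.46} → fail.
2 of 3 fail.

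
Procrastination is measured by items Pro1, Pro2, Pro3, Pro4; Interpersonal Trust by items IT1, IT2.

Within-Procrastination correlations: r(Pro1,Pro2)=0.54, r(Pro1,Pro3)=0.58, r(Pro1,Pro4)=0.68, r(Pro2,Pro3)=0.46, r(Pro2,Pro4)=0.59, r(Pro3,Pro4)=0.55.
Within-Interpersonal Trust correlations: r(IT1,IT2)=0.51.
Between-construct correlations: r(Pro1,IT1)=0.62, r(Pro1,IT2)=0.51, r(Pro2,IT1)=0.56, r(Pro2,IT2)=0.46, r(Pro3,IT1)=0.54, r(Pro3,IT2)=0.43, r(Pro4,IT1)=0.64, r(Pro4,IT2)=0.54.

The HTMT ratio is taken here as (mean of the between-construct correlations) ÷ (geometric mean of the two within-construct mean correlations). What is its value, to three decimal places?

Mean heterotrait r = 4.30/8 = 0.5375.
Mean within-Pro = 3.40/6 = 0.5667; mean within-IT = 0.51/1 = 0.5100.
Geometric mean = √(0.5667 × 0.5100) = 0.5376.
HTMT = 0.5375 / 0.5376 = 1.000.

1.000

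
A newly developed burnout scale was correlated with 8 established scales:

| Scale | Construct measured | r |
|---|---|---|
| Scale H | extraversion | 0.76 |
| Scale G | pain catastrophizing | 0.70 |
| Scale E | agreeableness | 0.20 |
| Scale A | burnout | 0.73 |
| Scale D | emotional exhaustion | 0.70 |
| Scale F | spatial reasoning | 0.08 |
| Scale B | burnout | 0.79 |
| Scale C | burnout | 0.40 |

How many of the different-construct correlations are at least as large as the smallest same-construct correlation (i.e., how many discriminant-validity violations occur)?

Convergent (same construct = burnout): Scale A, Scale B, Scale C.
Smallest convergent = 0.40. Discriminant values: 0.76, 0.70, 0.20, 0.70, 0.08; count ≥ 0.40 → 3.

3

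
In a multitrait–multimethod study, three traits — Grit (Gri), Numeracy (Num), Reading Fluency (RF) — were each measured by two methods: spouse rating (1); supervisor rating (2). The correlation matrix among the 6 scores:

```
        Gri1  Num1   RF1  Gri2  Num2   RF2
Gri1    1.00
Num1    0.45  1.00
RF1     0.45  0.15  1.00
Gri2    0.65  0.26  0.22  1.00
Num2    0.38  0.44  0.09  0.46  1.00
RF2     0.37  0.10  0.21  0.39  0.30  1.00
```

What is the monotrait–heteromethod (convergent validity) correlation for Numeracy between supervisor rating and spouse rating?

0.44

Same trait (Num), different methods: r(Num2, Num1) = 0.44.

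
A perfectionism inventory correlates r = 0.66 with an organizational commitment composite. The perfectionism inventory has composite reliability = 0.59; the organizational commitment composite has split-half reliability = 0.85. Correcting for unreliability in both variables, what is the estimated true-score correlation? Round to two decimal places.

0.93

r_true = r_obs / √(r_xx · r_yy) = 0.66 / √(0.59 × 0.85) = 0.66 / √0.5015 = 0.66 / 0.7082 ≈ 0.93.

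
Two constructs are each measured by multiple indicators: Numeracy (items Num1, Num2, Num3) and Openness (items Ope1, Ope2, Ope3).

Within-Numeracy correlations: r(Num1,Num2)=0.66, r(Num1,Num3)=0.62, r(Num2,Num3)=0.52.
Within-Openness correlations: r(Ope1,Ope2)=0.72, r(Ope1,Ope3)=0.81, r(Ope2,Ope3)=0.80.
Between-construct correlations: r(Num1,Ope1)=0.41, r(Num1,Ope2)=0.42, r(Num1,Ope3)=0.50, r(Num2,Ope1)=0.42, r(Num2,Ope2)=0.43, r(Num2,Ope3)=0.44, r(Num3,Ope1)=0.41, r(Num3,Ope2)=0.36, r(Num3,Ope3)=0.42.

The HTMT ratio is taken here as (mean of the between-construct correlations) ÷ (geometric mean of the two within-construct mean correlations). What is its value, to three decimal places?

0.620

Between-construct mean = 3.81/9 = 0.4233.
Mean within-Num = 1.80/3 = 0.6000; mean within-Ope = 2.33/3 = 0.7767.
Geometric mean = √(0.6000 × 0.7767) = 0.6827.
HTMT = 0.4233 / 0.6827 = 0.620.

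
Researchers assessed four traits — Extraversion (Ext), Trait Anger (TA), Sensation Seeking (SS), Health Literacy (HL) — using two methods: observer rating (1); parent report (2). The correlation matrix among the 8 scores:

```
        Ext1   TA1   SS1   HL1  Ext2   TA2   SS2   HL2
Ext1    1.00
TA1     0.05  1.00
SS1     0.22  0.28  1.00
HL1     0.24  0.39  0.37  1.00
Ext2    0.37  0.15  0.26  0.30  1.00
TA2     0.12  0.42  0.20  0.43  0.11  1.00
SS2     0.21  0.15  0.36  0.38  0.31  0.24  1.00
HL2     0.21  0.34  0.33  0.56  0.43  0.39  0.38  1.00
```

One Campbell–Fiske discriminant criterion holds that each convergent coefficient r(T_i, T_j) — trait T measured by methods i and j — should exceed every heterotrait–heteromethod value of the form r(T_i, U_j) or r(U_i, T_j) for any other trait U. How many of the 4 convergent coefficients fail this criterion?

2

Convergent coefficients and their comparison sets:
Ext (methods 1·2): 0.37 vs {0.12, 0.15, 0.21, 0.26, 0.21, 0.30} → pass.
TA (methods 1·2): 0.42 vs {0.15, 0.12, 0.15, 0.20, 0.34, 0.43} → fail.
SS (methods 1·2): 0.36 vs {0.26, 0.21, 0.20, 0.15, 0.33, 0.38} → fail.
HL (methods 1·2): 0.56 vs {0.30, 0.21, 0.43, 0.34, 0.38, 0.33} → pass.
2 of 4 fail.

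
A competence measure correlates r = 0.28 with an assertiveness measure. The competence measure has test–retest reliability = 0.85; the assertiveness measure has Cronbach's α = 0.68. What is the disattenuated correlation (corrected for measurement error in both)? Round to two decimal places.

0.37

r_true = r_obs / √(r_xx · r_yy) = 0.28 / √(0.85 × 0.68) = 0.28 / √0.5780 = 0.28 / 0.7603 ≈ 0.37.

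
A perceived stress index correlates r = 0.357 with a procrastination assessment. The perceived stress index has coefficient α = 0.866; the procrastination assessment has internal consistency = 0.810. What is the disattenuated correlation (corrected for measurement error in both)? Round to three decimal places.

r_true = r_obs / √(r_xx · r_yy) = 0.357 / √(0.866 × 0.810) = 0.357 / √0.701460 = 0.357 / 0.8375 ≈ 0.426.

0.426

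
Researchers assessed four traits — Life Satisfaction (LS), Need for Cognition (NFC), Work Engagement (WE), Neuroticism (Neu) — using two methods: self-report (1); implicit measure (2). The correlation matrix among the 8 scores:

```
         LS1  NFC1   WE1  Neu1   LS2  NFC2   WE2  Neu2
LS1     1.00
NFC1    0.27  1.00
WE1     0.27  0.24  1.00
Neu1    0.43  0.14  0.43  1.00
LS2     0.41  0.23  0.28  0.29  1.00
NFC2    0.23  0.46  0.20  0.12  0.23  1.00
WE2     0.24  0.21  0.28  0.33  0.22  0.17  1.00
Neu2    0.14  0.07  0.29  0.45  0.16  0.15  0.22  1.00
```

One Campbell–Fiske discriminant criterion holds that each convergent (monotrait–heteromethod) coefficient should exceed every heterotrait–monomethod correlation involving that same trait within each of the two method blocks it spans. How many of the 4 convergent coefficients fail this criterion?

Each convergent coefficient versus the relevant comparison correlations:
LS (methods 1·2): 0.41 vs {0.27, 0.23, 0.27, 0.22, 0.43, 0.16} → fail.
NFC (methods 1·2): 0.46 vs {0.27, 0.23, 0.24, 0.17, 0.14, 0.15} → pass.
WE (methods 1·2): 0.28 vs {0.27, 0.22, 0.24, 0.17, 0.43, 0.22} → fail.
Neu (methods 1·2): 0.45 vs {0.43, 0.16, 0.14, 0.15, 0.43, 0.22} → pass.
2 of 4 fail.

2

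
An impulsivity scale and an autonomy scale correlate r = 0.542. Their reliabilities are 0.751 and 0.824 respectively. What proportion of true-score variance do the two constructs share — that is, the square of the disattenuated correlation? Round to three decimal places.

Disattenuated r = 0.542 / √(0.751 × 0.824) = 0.542 / 0.7867 = 0.6890.
Shared true-score variance = 0.6890² = 0.4747 ≈ 0.475.

0.475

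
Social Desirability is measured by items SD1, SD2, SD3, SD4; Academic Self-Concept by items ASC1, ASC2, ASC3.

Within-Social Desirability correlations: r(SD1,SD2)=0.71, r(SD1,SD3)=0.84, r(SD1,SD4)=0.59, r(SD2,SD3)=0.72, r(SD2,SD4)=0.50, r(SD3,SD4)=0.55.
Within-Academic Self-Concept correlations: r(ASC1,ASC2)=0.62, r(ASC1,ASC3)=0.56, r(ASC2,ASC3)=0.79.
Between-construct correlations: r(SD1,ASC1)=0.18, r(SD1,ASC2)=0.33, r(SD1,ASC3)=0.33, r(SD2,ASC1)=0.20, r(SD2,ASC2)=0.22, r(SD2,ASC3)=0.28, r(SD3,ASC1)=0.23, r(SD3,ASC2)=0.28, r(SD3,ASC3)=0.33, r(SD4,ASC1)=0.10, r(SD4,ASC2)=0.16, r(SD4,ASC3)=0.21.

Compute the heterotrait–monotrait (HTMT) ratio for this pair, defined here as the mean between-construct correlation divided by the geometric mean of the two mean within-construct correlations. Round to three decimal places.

0.363

Mean heterotrait r = 2.85/12 = 0.2375.
Mean within-SD = 3.91/6 = 0.6517; mean within-ASC = 1.97/3 = 0.6567.
Geometric mean = √(0.6517 × 0.6567) = 0.6542.
HTMT = 0.2375 / 0.6542 = 0.363.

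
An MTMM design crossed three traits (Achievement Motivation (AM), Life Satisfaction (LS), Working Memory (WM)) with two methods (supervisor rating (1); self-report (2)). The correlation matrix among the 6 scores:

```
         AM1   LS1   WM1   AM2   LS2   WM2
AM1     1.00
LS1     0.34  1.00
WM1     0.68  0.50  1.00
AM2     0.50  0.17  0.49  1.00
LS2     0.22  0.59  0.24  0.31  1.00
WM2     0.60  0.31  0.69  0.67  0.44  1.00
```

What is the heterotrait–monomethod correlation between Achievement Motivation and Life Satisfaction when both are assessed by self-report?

Different traits, same method: r(AM2, LS2) = 0.31.

0.31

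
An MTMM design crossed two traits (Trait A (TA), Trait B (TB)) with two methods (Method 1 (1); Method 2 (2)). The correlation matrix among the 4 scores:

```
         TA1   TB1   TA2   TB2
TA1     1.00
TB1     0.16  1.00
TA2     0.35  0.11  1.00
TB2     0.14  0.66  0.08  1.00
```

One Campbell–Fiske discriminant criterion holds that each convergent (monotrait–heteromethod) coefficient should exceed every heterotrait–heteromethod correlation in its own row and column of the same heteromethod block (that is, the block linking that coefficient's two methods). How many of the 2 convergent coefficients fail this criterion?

Each convergent coefficient versus the relevant comparison correlations:
TA (methods 1·2): 0.35 vs {0.14, 0.11} → pass.
TB (methods 1·2): 0.66 vs {0.11, 0.14} → pass.
0 of 2 fail.

0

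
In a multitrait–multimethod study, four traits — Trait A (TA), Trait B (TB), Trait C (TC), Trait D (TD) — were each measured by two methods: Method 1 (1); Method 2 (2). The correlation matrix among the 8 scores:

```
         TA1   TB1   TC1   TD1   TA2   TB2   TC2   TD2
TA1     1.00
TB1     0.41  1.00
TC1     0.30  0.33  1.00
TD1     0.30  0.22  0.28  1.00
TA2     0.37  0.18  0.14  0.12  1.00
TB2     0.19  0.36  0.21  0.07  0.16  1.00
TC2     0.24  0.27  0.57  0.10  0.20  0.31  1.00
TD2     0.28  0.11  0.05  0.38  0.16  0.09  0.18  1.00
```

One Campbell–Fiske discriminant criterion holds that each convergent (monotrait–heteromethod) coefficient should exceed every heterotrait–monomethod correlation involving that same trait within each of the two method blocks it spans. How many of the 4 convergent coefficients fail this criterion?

2

Convergent coefficients and their comparison sets:
TA (methods 1·2): 0.37 vs {0.41, 0.16, 0.30, 0.20, 0.30, 0.16} → fail.
TB (methods 1·2): 0.36 vs {0.41, 0.16, 0.33, 0.31, 0.22, 0.09} → fail.
TC (methods 1·2): 0.57 vs {0.30, 0.20, 0.33, 0.31, 0.28, 0.18} → pass.
TD (methods 1·2): 0.38 vs {0.30, 0.16, 0.22, 0.09, 0.28, 0.18} → pass.
2 of 4 fail.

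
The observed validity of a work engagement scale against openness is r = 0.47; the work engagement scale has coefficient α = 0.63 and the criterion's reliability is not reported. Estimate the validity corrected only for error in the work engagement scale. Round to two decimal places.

0.59

Single correction: r_c = r_obs / √r_xx = 0.47 / √0.63 = 0.47 / 0.7937 ≈ 0.59.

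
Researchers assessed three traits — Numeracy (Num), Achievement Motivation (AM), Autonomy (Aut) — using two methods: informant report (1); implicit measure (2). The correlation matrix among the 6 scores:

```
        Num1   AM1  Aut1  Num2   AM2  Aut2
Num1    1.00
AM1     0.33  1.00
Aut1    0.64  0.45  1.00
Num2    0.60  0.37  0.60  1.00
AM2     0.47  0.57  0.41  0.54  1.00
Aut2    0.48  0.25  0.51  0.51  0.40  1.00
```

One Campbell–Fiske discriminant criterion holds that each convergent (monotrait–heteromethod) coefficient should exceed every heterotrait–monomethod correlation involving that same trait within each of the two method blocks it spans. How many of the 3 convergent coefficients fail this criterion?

2

Each convergent coefficient versus the relevant comparison correlations:
Num (methods 1·2): 0.60 vs {0.33, 0.54, 0.64, 0.51} → fail.
AM (methods 1·2): 0.57 vs {0.33, 0.54, 0.45, 0.40} → pass.
Aut (methods 1·2): 0.51 vs {0.64, 0.51, 0.45, 0.40} → fail.
2 of 3 fail.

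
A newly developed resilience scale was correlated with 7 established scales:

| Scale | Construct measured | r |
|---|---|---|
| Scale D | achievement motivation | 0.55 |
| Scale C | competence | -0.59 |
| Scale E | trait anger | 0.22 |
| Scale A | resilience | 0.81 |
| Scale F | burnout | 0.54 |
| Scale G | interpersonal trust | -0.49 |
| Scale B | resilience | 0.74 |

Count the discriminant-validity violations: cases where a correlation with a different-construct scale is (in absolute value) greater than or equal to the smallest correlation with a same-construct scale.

0

Convergent (same construct = resilience): Scale A, Scale B.
Smallest convergent = 0.74. Discriminant |r|: 0.55, 0.59, 0.22, 0.54, 0.49; count ≥ 0.74 → 0.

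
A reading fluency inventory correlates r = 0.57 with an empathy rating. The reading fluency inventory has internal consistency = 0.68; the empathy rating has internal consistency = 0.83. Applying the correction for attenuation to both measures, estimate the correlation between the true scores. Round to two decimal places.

0.76

r_true = r_obs / √(r_xx · r_yy) = 0.57 / √(0.68 × 0.83) = 0.57 / √0.5644 = 0.57 / 0.7513 ≈ 0.76.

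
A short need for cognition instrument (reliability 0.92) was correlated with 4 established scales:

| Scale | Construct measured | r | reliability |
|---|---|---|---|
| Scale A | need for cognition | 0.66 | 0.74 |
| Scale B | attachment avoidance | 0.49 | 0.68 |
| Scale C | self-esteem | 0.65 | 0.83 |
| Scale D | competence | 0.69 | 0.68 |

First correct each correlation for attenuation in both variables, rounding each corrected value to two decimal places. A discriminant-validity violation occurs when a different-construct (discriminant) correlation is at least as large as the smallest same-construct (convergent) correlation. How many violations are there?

Disattenuated r (r / √(r_scale · r_new)):
  Scale A (conv): 0.66 / √(0.74·0.92) = 0.80
  Scale B (disc): 0.49 / √(0.68·0.92) = 0.62
  Scale C (disc): 0.65 / √(0.83·0.92) = 0.74
  Scale D (disc): 0.69 / √(0.68·0.92) = 0.87
Smallest convergent = 0.80. Discriminant values: 0.62, 0.74, 0.87; count ≥ 0.80 → 1.

1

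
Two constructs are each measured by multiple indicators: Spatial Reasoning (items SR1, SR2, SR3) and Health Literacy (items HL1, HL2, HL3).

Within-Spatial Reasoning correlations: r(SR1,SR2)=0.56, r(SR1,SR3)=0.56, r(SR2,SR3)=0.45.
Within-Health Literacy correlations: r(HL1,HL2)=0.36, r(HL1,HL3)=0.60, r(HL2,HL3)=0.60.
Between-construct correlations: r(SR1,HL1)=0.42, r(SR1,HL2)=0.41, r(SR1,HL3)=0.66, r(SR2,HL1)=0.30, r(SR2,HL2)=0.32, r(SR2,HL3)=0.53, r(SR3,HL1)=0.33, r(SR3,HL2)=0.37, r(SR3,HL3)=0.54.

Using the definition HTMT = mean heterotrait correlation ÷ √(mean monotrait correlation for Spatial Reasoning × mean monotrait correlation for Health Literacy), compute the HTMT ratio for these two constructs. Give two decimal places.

0.83

Mean between = 3.88/9 = 0.4311.
Mean within-SR = 1.57/3 = 0.5233; mean within-HL = 1.56/3 = 0.5200.
Geometric mean = √(0.5233 × 0.5200) = 0.5216.
HTMT = 0.4311 / 0.5216 = 0.83.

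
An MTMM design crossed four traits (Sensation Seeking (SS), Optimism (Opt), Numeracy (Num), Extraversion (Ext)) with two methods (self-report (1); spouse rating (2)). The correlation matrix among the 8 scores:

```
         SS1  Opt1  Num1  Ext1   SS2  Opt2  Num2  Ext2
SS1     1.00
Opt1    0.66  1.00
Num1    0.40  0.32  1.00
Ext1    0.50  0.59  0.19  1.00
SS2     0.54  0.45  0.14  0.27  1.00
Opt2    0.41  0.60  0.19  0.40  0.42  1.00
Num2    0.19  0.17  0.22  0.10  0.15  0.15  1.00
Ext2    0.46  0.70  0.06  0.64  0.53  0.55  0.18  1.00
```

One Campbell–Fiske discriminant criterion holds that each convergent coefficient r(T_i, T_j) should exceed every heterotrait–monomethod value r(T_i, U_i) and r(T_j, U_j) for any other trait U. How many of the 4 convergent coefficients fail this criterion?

Convergent coefficients and their comparison sets:
SS (methods 1·2): 0.54 vs {0.66, 0.42, 0.40, 0.15, 0.50, 0.53} → fail.
Opt (methods 1·2): 0.60 vs {0.66, 0.42, 0.32, 0.15, 0.59, 0.55} → fail.
Num (methods 1·2): 0.22 vs {0.40, 0.15, 0.32, 0.15, 0.19, 0.18} → fail.
Ext (methods 1·2): 0.64 vs {0.50, 0.53, 0.59, 0.55, 0.19, 0.18} → pass.
3 of 4 fail.

3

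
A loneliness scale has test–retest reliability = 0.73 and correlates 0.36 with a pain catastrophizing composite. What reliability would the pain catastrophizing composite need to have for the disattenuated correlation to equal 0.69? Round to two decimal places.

r_true = r_obs / √(r_xx · r_yy) ⇒ 0.69 = 0.36 / √(0.73 · r_yy).
√(0.73 · r_yy) = 0.36 / 0.69 = 0.5217; 0.73 · r_yy = 0.2722; r_yy = 0.2722 / 0.73 ≈ 0.37.

0.37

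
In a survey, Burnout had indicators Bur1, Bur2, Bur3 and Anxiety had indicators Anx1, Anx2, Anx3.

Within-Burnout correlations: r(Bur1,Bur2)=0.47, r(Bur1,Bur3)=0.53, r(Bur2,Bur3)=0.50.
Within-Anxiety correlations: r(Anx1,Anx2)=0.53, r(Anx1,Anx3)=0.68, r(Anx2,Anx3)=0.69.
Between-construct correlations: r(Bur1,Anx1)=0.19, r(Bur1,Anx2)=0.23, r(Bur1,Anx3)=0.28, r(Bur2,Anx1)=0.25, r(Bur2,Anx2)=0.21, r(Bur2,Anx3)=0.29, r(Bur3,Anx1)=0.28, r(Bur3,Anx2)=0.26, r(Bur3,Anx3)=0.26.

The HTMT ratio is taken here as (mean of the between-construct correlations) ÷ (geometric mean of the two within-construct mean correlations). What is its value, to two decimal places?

0.44

Between-construct mean = 2.25/9 = 0.2500.
Mean within-Bur = 1.50/3 = 0.5000; mean within-Anx = 1.90/3 = 0.6333.
Geometric mean = √(0.5000 × 0.6333) = 0.5627.
HTMT = 0.2500 / 0.5627 = 0.44.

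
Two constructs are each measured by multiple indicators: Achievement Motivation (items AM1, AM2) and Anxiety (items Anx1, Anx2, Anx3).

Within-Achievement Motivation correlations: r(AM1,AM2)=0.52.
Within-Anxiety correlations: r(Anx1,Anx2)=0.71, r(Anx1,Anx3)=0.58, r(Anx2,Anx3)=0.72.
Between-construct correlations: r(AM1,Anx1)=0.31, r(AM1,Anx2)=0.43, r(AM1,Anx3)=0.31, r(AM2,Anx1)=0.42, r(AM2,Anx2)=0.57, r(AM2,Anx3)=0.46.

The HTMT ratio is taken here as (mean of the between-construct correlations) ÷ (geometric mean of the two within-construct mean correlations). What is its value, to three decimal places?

Between-construct mean = 2.50/6 = 0.4167.
Mean within-AM = 0.52/1 = 0.5200; mean within-Anx = 2.01/3 = 0.6700.
Geometric mean = √(0.5200 × 0.6700) = 0.5903.
HTMT = 0.4167 / 0.5903 = 0.706.

0.706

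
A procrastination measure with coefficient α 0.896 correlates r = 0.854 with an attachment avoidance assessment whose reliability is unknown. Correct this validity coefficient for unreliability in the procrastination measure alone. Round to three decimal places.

0.902

Single correction: r_c = r_obs / √r_xx = 0.854 / √0.896 = 0.854 / 0.9466 ≈ 0.902.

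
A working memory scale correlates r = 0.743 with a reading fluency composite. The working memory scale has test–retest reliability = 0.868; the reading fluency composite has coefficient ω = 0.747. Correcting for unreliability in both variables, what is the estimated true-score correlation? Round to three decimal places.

r_true = r_obs / √(r_xx · r_yy) = 0.743 / √(0.868 × 0.747) = 0.743 / √0.648396 = 0.743 / 0.8052 ≈ 0.923.

0.923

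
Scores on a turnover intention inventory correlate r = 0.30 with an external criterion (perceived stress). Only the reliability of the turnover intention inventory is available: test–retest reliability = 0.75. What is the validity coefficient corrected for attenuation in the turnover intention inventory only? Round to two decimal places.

Single correction: r_c = r_obs / √r_xx = 0.30 / √0.75 = 0.30 / 0.8660 ≈ 0.35.

0.35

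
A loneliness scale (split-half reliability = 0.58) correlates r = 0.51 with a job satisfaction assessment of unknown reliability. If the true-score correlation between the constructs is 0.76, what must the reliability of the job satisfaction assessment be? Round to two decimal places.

r_true = r_obs / √(r_xx · r_yy) ⇒ 0.76 = 0.51 / √(0.58 · r_yy).
√(0.58 · r_yy) = 0.51 / 0.76 = 0.6711; 0.58 · r_yy = 0.4504; r_yy = 0.4504 / 0.58 ≈ 0.78.

0.78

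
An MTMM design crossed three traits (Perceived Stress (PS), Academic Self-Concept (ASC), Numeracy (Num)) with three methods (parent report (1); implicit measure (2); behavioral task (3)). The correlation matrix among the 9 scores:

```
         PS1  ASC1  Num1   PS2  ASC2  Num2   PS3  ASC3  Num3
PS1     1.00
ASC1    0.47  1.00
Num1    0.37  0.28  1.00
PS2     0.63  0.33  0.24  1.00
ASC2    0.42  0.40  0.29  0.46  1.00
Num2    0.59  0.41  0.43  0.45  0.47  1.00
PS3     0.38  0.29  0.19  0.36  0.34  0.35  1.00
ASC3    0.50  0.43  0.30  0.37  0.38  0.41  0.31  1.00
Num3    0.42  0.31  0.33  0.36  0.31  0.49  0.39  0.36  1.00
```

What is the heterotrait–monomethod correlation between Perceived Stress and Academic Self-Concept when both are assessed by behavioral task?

Different traits, same method: r(PS3, ASC3) = 0.31.

0.31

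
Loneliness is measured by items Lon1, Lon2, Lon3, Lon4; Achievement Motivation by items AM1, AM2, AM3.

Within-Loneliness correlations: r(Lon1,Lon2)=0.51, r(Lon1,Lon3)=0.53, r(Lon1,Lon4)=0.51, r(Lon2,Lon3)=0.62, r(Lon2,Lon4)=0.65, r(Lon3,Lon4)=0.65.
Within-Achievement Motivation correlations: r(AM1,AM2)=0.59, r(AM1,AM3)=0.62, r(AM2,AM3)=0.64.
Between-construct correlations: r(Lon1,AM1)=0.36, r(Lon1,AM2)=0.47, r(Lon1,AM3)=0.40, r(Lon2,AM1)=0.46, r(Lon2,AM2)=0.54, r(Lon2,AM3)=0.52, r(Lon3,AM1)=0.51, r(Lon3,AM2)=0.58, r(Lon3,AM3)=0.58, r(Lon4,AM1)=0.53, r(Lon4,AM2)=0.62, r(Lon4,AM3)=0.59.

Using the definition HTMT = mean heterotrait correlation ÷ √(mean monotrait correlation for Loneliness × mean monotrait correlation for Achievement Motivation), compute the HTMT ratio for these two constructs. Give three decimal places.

0.860

Mean heterotrait r = 6.16/12 = 0.5133.
Mean within-Lon = 3.47/6 = 0.5783; mean within-AM = 1.85/3 = 0.6167.
Geometric mean = √(0.5783 × 0.6167) = 0.5972.
HTMT = 0.5133 / 0.5972 = 0.860.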